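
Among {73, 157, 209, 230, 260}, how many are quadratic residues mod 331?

(73/331) = -1 → non-residue.
(157/331) = +1 → QR.
(209/331) = -1 → non-residue.
(230/331) = +1 → QR.
(260/331) = -1 → non-residue.
Total quadratic residues among the 5: 2.

2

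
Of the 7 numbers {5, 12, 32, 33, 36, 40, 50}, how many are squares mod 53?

(5/53) = -1 → non-residue.
(12/53) = -1 → non-residue.
(32/53) = -1 → non-residue.
(33/53) = -1 → non-residue.
(36/53) = +1 → QR.
(40/53) = +1 → QR.
(50/53) = -1 → non-residue.
Total quadratic residues among the 7: 2.

2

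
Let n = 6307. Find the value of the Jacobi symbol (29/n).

Reciprocity: 29 ≡ 1 and 6307 ≡ 3 (mod 4), so (29/6307) = +(6307/29).
Reduce top mod 29: now compute (14/29).
Pull out 2: since 29 ≡ 5 (mod 8), (2/29) = -1.
Reciprocity: 7 ≡ 3 and 29 ≡ 1 (mod 4), so (7/29) = +(29/7).
Reduce top mod 7: now compute (1/7).
Reached (1/7) = 1. Collecting the sign flips along the way, the symbol is -1.

-1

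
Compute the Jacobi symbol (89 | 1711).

1

Reciprocity: 89 ≡ 1 and 1711 ≡ 3 (mod 4), so (89/1711) = +(1711/89).
Reduce top mod 89: now compute (20/89).
Pull out 2^2: since 89 ≡ 1 (mod 8), (2/89) = +1, so (2/89)^2 = +1.
Reciprocity: 5 ≡ 1 and 89 ≡ 1 (mod 4), so (5/89) = +(89/5).
Reduce top mod 5: now compute (4/5).
Pull out 2^2: since 5 ≡ 5 (mod 8), (2/5) = -1, so (2/5)^2 = +1.
Reached (1/5) = 1. Collecting the sign flips along the way, the symbol is +1.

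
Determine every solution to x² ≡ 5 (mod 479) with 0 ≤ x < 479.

22, 457

Since 479 ≡ 3 (mod 4), a square root of 5 is 5^((479+1)/4) = 5^120 mod 479.
Repeated squaring: 5^2≡25, 5^4≡146, 5^8≡240, 5^16≡120, 5^32≡30, 5^64≡421 (mod 479).
5^120 = 5^(64+32+16+8) ≡ 22 (mod 479).
Check: 22² = 484 ≡ 5 (mod 479). The two roots are 22 and 457.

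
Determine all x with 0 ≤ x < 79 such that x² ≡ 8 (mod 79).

18, 61

Since 79 ≡ 3 (mod 4), a square root of 8 is 8^((79+1)/4) = 8^20 mod 79.
Repeated squaring: 8^2≡64, 8^4≡67, 8^8≡65, 8^16≡38 (mod 79).
8^20 = 8^(16+4) ≡ 18 (mod 79).
Check: 18² = 324 ≡ 8 (mod 79). The two roots are 18 and 61.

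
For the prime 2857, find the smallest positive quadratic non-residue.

5

(2/2857) = +1, so 2 is a residue.
(3/2857) = +1, so 3 is a residue.
(4/2857) = +1, so 4 is a residue.
(5/2857) = −1, so 5 is the smallest positive non-residue mod 2857.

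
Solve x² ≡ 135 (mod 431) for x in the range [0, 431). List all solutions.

Since 431 ≡ 3 (mod 4), a square root of 135 is 135^((431+1)/4) = 135^108 mod 431.
Repeated squaring: 135^2≡123, 135^4≡44, 135^8≡212, 135^16≡120, 135^32≡177, 135^64≡297 (mod 431).
135^108 = 135^(64+32+8+4) ≡ 278 (mod 431).
Check: 278² = 77284 ≡ 135 (mod 431). The two roots are 153 and 278.

153, 278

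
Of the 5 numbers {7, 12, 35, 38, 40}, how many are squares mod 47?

(7/47) = +1 → QR.
(12/47) = +1 → QR.
(35/47) = -1 → non-residue.
(38/47) = -1 → non-residue.
(40/47) = -1 → non-residue.
Total quadratic residues among the 5: 2.

2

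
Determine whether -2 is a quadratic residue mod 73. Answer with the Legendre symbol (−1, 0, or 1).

1

First reduce: -2 ≡ 71 (mod 73).
Reciprocity: 71 ≡ 3 and 73 ≡ 1 (mod 4), so (71/73) = +(73/71).
Reduce top mod 71: now compute (2/71).
Pull out 2: since 71 ≡ 7 (mod 8), (2/71) = +1.
Reached (1/71) = 1. Collecting the sign flips along the way, the symbol is +1.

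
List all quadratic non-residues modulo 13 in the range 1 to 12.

2, 5, 6, 7, 8, 11

Square k = 1,…,6 (k and 13−k give the same square):
1²=1, 2²=4, 3²=9, 4²≡3, 5²≡12, 6²≡10 (mod 13).
The residues are {1, 3, 4, 9, 10, 12}; the non-residues are the remaining 6 nonzero classes.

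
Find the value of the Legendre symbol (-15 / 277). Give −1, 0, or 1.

-1

Euler's criterion: (-15/277) ≡ 262^138 (mod 277).
262^2 ≡ 225 (mod 277)
262^4 ≡ 211 (mod 277)
262^8 ≡ 201 (mod 277)
262^16 ≡ 236 (mod 277)
262^32 ≡ 19 (mod 277)
262^64 ≡ 84 (mod 277)
262^128 ≡ 131 (mod 277)
262^138 = 262^(128+8+2) ≡ 276 (mod 277).
Result is 276 ≡ −1, so (-15/277) = −1.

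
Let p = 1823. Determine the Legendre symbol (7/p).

Reciprocity: 7 ≡ 3 and 1823 ≡ 3 (mod 4), so (7/1823) = −(1823/7).
Reduce top mod 7: now compute (3/7).
Reciprocity: 3 ≡ 3 and 7 ≡ 3 (mod 4), so (3/7) = −(7/3).
Reduce top mod 3: now compute (1/3).
Reached (1/3) = 1. Collecting the sign flips along the way, the symbol is +1.

1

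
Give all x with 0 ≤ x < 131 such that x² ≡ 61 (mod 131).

42, 89

Since 131 ≡ 3 (mod 4), a square root of 61 is 61^((131+1)/4) = 61^33 mod 131.
Repeated squaring: 61^2≡53, 61^4≡58, 61^8≡89, 61^16≡61, 61^32≡53 (mod 131).
61^33 = 61^(32+1) ≡ 89 (mod 131).
Check: 89² = 7921 ≡ 61 (mod 131). The two roots are 42 and 89.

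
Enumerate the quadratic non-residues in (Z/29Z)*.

Square k = 1,…,14 (k and 29−k give the same square):
1²=1, 2²=4, 3²=9, 4²=16, 5²=25, 6²≡7, 7²≡20, 8²≡6, 9²≡23, 10²≡13, 11²≡5, 12²≡28, 13²≡24, 14²≡22 (mod 29).
The residues are {1, 4, 5, 6, 7, 9, 13, 16, 20, 22, 23, 24, 25, 28}; the non-residues are the remaining 14 nonzero classes.

2 3 8 10 11 12 14 15 17 18 19 21 26 27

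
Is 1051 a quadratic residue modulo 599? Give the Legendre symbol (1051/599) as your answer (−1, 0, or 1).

-1

First reduce: 1051 ≡ 452 (mod 599).
Pull out 2^2: since 599 ≡ 7 (mod 8), (2/599) = +1, so (2/599)^2 = +1.
Reciprocity: 113 ≡ 1 and 599 ≡ 3 (mod 4), so (113/599) = +(599/113).
Reduce top mod 113: now compute (34/113).
Pull out 2: since 113 ≡ 1 (mod 8), (2/113) = +1.
Reciprocity: 17 ≡ 1 and 113 ≡ 1 (mod 4), so (17/113) = +(113/17).
Reduce top mod 17: now compute (11/17).
Reciprocity: 11 ≡ 3 and 17 ≡ 1 (mod 4), so (11/17) = +(17/11).
Reduce top mod 11: now compute (6/11).
Pull out 2: since 11 ≡ 3 (mod 8), (2/11) = -1.
Reciprocity: 3 ≡ 3 and 11 ≡ 3 (mod 4), so (3/11) = −(11/3).
Reduce top mod 3: now compute (2/3).
Pull out 2: since 3 ≡ 3 (mod 8), (2/3) = -1.
Reached (1/3) = 1. Collecting the sign flips along the way, the symbol is -1.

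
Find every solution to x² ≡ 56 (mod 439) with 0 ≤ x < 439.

94, 345

Since 439 ≡ 3 (mod 4), a square root of 56 is 56^((439+1)/4) = 56^110 mod 439.
Repeated squaring: 56^2≡63, 56^4≡18, 56^8≡324, 56^16≡55, 56^32≡391, 56^64≡109 (mod 439).
56^110 = 56^(64+32+8+4+2) ≡ 345 (mod 439).
Check: 345² = 119025 ≡ 56 (mod 439). The two roots are 94 and 345.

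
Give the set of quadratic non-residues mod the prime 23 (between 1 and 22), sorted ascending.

5,7,10,11,14,15,17,19,20,21,22

Square k = 1,…,11 (k and 23−k give the same square):
1²=1, 2²=4, 3²=9, 4²=16, 5²≡2, 6²≡13, 7²≡3, 8²≡18, 9²≡12, 10²≡8, 11²≡6 (mod 23).
The residues are {1, 2, 3, 4, 6, 8, 9, 12, 13, 16, 18}; the non-residues are the remaining 11 nonzero classes.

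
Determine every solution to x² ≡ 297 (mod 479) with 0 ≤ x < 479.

Since 479 ≡ 3 (mod 4), a square root of 297 is 297^((479+1)/4) = 297^120 mod 479.
Repeated squaring: 297^2≡73, 297^4≡60, 297^8≡247, 297^16≡176, 297^32≡320, 297^64≡373 (mod 479).
297^120 = 297^(64+32+16+8) ≡ 125 (mod 479).
Check: 125² = 15625 ≡ 297 (mod 479). The two roots are 125 and 354.

125, 354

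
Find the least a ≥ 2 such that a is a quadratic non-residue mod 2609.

(2/2609) = +1, so 2 is a residue.
(3/2609) = −1, so 3 is the smallest positive non-residue mod 2609.

3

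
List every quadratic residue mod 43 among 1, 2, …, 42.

1 4 6 9 10 11 13 14 15 16 17 21 23 24 25 31 35 36 38 40 41

Square k = 1,…,21 (k and 43−k give the same square):
1²=1, 2²=4, 3²=9, 4²=16, 5²=25, 6²=36, 7²≡6, 8²≡21, 9²≡38, 10²≡14, 11²≡35, 12²≡15, 13²≡40, 14²≡24, 15²≡10, 16²≡41, 17²≡31, 18²≡23, 19²≡17, 20²≡13, 21²≡11 (mod 43).
So the quadratic residues mod 43 are {1, 4, 6, 9, 10, 11, 13, 14, 15, 16, 17, 21, 23, 24, 25, 31, 35, 36, 38, 40, 41}.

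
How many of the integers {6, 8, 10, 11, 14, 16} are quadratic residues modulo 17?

2

(6/17) = -1 → non-residue.
(8/17) = +1 → QR.
(10/17) = -1 → non-residue.
(11/17) = -1 → non-residue.
(14/17) = -1 → non-residue.
(16/17) = +1 → QR.
Total quadratic residues among the 6: 2.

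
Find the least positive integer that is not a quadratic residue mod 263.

(2/263) = +1, so 2 is a residue.
(3/263) = +1, so 3 is a residue.
(4/263) = +1, so 4 is a residue.
(5/263) = −1, so 5 is the smallest positive non-residue mod 263.

5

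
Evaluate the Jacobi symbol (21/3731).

Reciprocity: 21 ≡ 1 and 3731 ≡ 3 (mod 4), so (21/3731) = +(3731/21).
Reduce top mod 21: now compute (14/21).
Pull out 2: since 21 ≡ 5 (mod 8), (2/21) = -1.
Reciprocity: 7 ≡ 3 and 21 ≡ 1 (mod 4), so (7/21) = +(21/7).
Reduce top mod 7: now compute (0/7).
Top reduces to 0: gcd > 1, so the symbol is 0.

0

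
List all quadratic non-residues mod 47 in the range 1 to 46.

Square k = 1,…,23 (k and 47−k give the same square):
1²=1, 2²=4, 3²=9, 4²=16, 5²=25, 6²=36, 7²≡2, 8²≡17, 9²≡34, 10²≡6, 11²≡27, 12²≡3, 13²≡28, 14²≡8, 15²≡37, 16²≡21, 17²≡7, 18²≡42, 19²≡32, 20²≡24, 21²≡18, 22²≡14, 23²≡12 (mod 47).
The residues are {1, 2, 3, 4, 6, 7, 8, 9, 12, 14, 16, 17, 18, 21, 24, 25, 27, 28, 32, 34, 36, 37, 42}; the non-residues are the remaining 23 nonzero classes.

5,10,11,13,15,19,20,22,23,26,29,30,31,33,35,38,39,40,41,43,44,45,46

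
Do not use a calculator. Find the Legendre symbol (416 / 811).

Euler's criterion: (416/811) ≡ 416^405 (mod 811).
416^2 ≡ 313 (mod 811)
416^4 ≡ 649 (mod 811)
416^8 ≡ 292 (mod 811)
416^16 ≡ 109 (mod 811)
416^32 ≡ 527 (mod 811)
416^64 ≡ 367 (mod 811)
416^128 ≡ 63 (mod 811)
416^256 ≡ 725 (mod 811)
416^405 = 416^(256+128+16+4+1) ≡ 1 (mod 811).
Result is 1, so (416/811) = 1.

1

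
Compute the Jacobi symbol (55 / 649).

0

Reciprocity: 55 ≡ 3 and 649 ≡ 1 (mod 4), so (55/649) = +(649/55).
Reduce top mod 55: now compute (44/55).
Pull out 2^2: since 55 ≡ 7 (mod 8), (2/55) = +1, so (2/55)^2 = +1.
Reciprocity: 11 ≡ 3 and 55 ≡ 3 (mod 4), so (11/55) = −(55/11).
Reduce top mod 11: now compute (0/11).
Top reduces to 0: gcd > 1, so the symbol is 0.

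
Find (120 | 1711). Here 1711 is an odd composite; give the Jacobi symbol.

-1

Pull out 2^3: since 1711 ≡ 7 (mod 8), (2/1711) = +1, so (2/1711)^3 = +1.
Reciprocity: 15 ≡ 3 and 1711 ≡ 3 (mod 4), so (15/1711) = −(1711/15).
Reduce top mod 15: now compute (1/15).
Reached (1/15) = 1. Collecting the sign flips along the way, the symbol is -1.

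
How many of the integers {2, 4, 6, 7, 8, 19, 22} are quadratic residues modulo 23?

4

(2/23) = +1 → QR.
(4/23) = +1 → QR.
(6/23) = +1 → QR.
(7/23) = -1 → non-residue.
(8/23) = +1 → QR.
(19/23) = -1 → non-residue.
(22/23) = -1 → non-residue.
Total quadratic residues among the 7: 4.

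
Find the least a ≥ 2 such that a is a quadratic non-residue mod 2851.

2

(2/2851) = −1, so 2 is the smallest positive non-residue mod 2851.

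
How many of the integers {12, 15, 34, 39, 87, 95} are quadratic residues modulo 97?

2

(12/97) = +1 → QR.
(15/97) = -1 → non-residue.
(34/97) = -1 → non-residue.
(39/97) = -1 → non-residue.
(87/97) = -1 → non-residue.
(95/97) = +1 → QR.
Total quadratic residues among the 6: 2.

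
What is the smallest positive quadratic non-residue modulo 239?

7

(2/239) = +1, so 2 is a residue.
(3/239) = +1, so 3 is a residue.
(4/239) = +1, so 4 is a residue.
(5/239) = +1, so 5 is a residue.
(6/239) = +1, so 6 is a residue.
(7/239) = −1, so 7 is the smallest positive non-residue mod 239.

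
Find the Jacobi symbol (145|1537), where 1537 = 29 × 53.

Reciprocity: 145 ≡ 1 and 1537 ≡ 1 (mod 4), so (145/1537) = +(1537/145).
Reduce top mod 145: now compute (87/145).
Reciprocity: 87 ≡ 3 and 145 ≡ 1 (mod 4), so (87/145) = +(145/87).
Reduce top mod 87: now compute (58/87).
Pull out 2: since 87 ≡ 7 (mod 8), (2/87) = +1.
Reciprocity: 29 ≡ 1 and 87 ≡ 3 (mod 4), so (29/87) = +(87/29).
Reduce top mod 29: now compute (0/29).
Top reduces to 0: gcd > 1, so the symbol is 0.

0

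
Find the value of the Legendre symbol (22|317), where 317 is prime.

Pull out 2: since 317 ≡ 5 (mod 8), (2/317) = -1.
Reciprocity: 11 ≡ 3 and 317 ≡ 1 (mod 4), so (11/317) = +(317/11).
Reduce top mod 11: now compute (9/11).
Reciprocity: 9 ≡ 1 and 11 ≡ 3 (mod 4), so (9/11) = +(11/9).
Reduce top mod 9: now compute (2/9).
Pull out 2: since 9 ≡ 1 (mod 8), (2/9) = +1.
Reached (1/9) = 1. Collecting the sign flips along the way, the symbol is -1.

-1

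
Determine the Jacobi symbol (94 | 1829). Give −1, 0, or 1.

1

Pull out 2: since 1829 ≡ 5 (mod 8), (2/1829) = -1.
Reciprocity: 47 ≡ 3 and 1829 ≡ 1 (mod 4), so (47/1829) = +(1829/47).
Reduce top mod 47: now compute (43/47).
Reciprocity: 43 ≡ 3 and 47 ≡ 3 (mod 4), so (43/47) = −(47/43).
Reduce top mod 43: now compute (4/43).
Pull out 2^2: since 43 ≡ 3 (mod 8), (2/43) = -1, so (2/43)^2 = +1.
Reached (1/43) = 1. Collecting the sign flips along the way, the symbol is +1.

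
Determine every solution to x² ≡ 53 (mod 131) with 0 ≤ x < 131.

Since 131 ≡ 3 (mod 4), a square root of 53 is 53^((131+1)/4) = 53^33 mod 131.
Repeated squaring: 53^2≡58, 53^4≡89, 53^8≡61, 53^16≡53, 53^32≡58 (mod 131).
53^33 = 53^(32+1) ≡ 61 (mod 131).
Check: 61² = 3721 ≡ 53 (mod 131). The two roots are 61 and 70.

61, 70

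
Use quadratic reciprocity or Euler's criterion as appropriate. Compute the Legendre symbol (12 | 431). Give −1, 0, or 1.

Euler's criterion: (12/431) ≡ 12^215 (mod 431).
12^2 ≡ 144 (mod 431)
12^4 ≡ 48 (mod 431)
12^8 ≡ 149 (mod 431)
12^16 ≡ 220 (mod 431)
12^32 ≡ 128 (mod 431)
12^64 ≡ 6 (mod 431)
12^128 ≡ 36 (mod 431)
12^215 = 12^(128+64+16+4+2+1) ≡ 1 (mod 431).
Result is 1, so (12/431) = 1.

1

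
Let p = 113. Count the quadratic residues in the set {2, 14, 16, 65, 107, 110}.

(2/113) = +1 → QR.
(14/113) = +1 → QR.
(16/113) = +1 → QR.
(65/113) = -1 → non-residue.
(107/113) = -1 → non-residue.
(110/113) = -1 → non-residue.
Total quadratic residues among the 6: 3.

3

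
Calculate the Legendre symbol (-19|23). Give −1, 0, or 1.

1

First reduce: -19 ≡ 4 (mod 23).
Pull out 2^2: since 23 ≡ 7 (mod 8), (2/23) = +1, so (2/23)^2 = +1.
Reached (1/23) = 1. Collecting the sign flips along the way, the symbol is +1.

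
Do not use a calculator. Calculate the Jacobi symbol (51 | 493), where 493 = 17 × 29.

0

Reciprocity: 51 ≡ 3 and 493 ≡ 1 (mod 4), so (51/493) = +(493/51).
Reduce top mod 51: now compute (34/51).
Pull out 2: since 51 ≡ 3 (mod 8), (2/51) = -1.
Reciprocity: 17 ≡ 1 and 51 ≡ 3 (mod 4), so (17/51) = +(51/17).
Reduce top mod 17: now compute (0/17).
Top reduces to 0: gcd > 1, so the symbol is 0.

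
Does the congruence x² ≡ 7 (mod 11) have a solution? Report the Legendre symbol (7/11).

-1

Reciprocity: 7 ≡ 3 and 11 ≡ 3 (mod 4), so (7/11) = −(11/7).
Reduce top mod 7: now compute (4/7).
Pull out 2^2: since 7 ≡ 7 (mod 8), (2/7) = +1, so (2/7)^2 = +1.
Reached (1/7) = 1. Collecting the sign flips along the way, the symbol is -1.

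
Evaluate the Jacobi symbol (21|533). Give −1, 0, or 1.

Reciprocity: 21 ≡ 1 and 533 ≡ 1 (mod 4), so (21/533) = +(533/21).
Reduce top mod 21: now compute (8/21).
Pull out 2^3: since 21 ≡ 5 (mod 8), (2/21) = -1, so (2/21)^3 = -1.
Reached (1/21) = 1. Collecting the sign flips along the way, the symbol is -1.

-1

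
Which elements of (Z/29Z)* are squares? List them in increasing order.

1,4,5,6,7,9,13,16,20,22,23,24,25,28

Square k = 1,…,14 (k and 29−k give the same square):
1²=1, 2²=4, 3²=9, 4²=16, 5²=25, 6²≡7, 7²≡20, 8²≡6, 9²≡23, 10²≡13, 11²≡5, 12²≡28, 13²≡24, 14²≡22 (mod 29).
So the quadratic residues mod 29 are {1, 4, 5, 6, 7, 9, 13, 16, 20, 22, 23, 24, 25, 28}.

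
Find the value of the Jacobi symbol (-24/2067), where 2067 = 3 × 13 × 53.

0

First reduce: -24 ≡ 2043 (mod 2067).
Reciprocity: 2043 ≡ 3 and 2067 ≡ 3 (mod 4), so (2043/2067) = −(2067/2043).
Reduce top mod 2043: now compute (24/2043).
Pull out 2^3: since 2043 ≡ 3 (mod 8), (2/2043) = -1, so (2/2043)^3 = -1.
Reciprocity: 3 ≡ 3 and 2043 ≡ 3 (mod 4), so (3/2043) = −(2043/3).
Reduce top mod 3: now compute (0/3).
Top reduces to 0: gcd > 1, so the symbol is 0.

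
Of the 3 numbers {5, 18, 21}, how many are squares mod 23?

(5/23) = -1 → non-residue.
(18/23) = +1 → QR.
(21/23) = -1 → non-residue.
Total quadratic residues among the 3: 1.

1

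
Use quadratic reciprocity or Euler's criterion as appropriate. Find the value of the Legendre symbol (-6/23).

First reduce: -6 ≡ 17 (mod 23).
Reciprocity: 17 ≡ 1 and 23 ≡ 3 (mod 4), so (17/23) = +(23/17).
Reduce top mod 17: now compute (6/17).
Pull out 2: since 17 ≡ 1 (mod 8), (2/17) = +1.
Reciprocity: 3 ≡ 3 and 17 ≡ 1 (mod 4), so (3/17) = +(17/3).
Reduce top mod 3: now compute (2/3).
Pull out 2: since 3 ≡ 3 (mod 8), (2/3) = -1.
Reached (1/3) = 1. Collecting the sign flips along the way, the symbol is -1.

-1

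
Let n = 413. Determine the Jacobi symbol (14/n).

0

Pull out 2: since 413 ≡ 5 (mod 8), (2/413) = -1.
Reciprocity: 7 ≡ 3 and 413 ≡ 1 (mod 4), so (7/413) = +(413/7).
Reduce top mod 7: now compute (0/7).
Top reduces to 0: gcd > 1, so the symbol is 0.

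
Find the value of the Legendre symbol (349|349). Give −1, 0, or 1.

0

First reduce: 349 ≡ 0 (mod 349).
Top reduces to 0: gcd > 1, so the symbol is 0.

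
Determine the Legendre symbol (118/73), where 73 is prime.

First reduce: 118 ≡ 45 (mod 73).
Reciprocity: 45 ≡ 1 and 73 ≡ 1 (mod 4), so (45/73) = +(73/45).
Reduce top mod 45: now compute (28/45).
Pull out 2^2: since 45 ≡ 5 (mod 8), (2/45) = -1, so (2/45)^2 = +1.
Reciprocity: 7 ≡ 3 and 45 ≡ 1 (mod 4), so (7/45) = +(45/7).
Reduce top mod 7: now compute (3/7).
Reciprocity: 3 ≡ 3 and 7 ≡ 3 (mod 4), so (3/7) = −(7/3).
Reduce top mod 3: now compute (1/3).
Reached (1/3) = 1. Collecting the sign flips along the way, the symbol is -1.

-1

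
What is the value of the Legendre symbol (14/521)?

-1

Pull out 2: since 521 ≡ 1 (mod 8), (2/521) = +1.
Reciprocity: 7 ≡ 3 and 521 ≡ 1 (mod 4), so (7/521) = +(521/7).
Reduce top mod 7: now compute (3/7).
Reciprocity: 3 ≡ 3 and 7 ≡ 3 (mod 4), so (3/7) = −(7/3).
Reduce top mod 3: now compute (1/3).
Reached (1/3) = 1. Collecting the sign flips along the way, the symbol is -1.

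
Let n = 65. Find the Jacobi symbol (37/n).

1

Reciprocity: 37 ≡ 1 and 65 ≡ 1 (mod 4), so (37/65) = +(65/37).
Reduce top mod 37: now compute (28/37).
Pull out 2^2: since 37 ≡ 5 (mod 8), (2/37) = -1, so (2/37)^2 = +1.
Reciprocity: 7 ≡ 3 and 37 ≡ 1 (mod 4), so (7/37) = +(37/7).
Reduce top mod 7: now compute (2/7).
Pull out 2: since 7 ≡ 7 (mod 8), (2/7) = +1.
Reached (1/7) = 1. Collecting the sign flips along the way, the symbol is +1.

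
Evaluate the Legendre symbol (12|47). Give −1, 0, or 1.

1

Euler's criterion: (12/47) ≡ 12^23 (mod 47).
12^2 ≡ 3 (mod 47)
12^4 ≡ 9 (mod 47)
12^8 ≡ 34 (mod 47)
12^16 ≡ 28 (mod 47)
12^23 = 12^(16+4+2+1) ≡ 1 (mod 47).
Result is 1, so (12/47) = 1.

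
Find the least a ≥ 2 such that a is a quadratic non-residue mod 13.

(2/13) = −1, so 2 is the smallest positive non-residue mod 13.

2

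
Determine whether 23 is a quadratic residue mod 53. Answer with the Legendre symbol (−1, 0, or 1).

Reciprocity: 23 ≡ 3 and 53 ≡ 1 (mod 4), so (23/53) = +(53/23).
Reduce top mod 23: now compute (7/23).
Reciprocity: 7 ≡ 3 and 23 ≡ 3 (mod 4), so (7/23) = −(23/7).
Reduce top mod 7: now compute (2/7).
Pull out 2: since 7 ≡ 7 (mod 8), (2/7) = +1.
Reached (1/7) = 1. Collecting the sign flips along the way, the symbol is -1.

-1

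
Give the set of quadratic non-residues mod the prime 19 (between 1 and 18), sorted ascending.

2, 3, 8, 10, 12, 13, 14, 15, 18

Square k = 1,…,9 (k and 19−k give the same square):
1²=1, 2²=4, 3²=9, 4²=16, 5²≡6, 6²≡17, 7²≡11, 8²≡7, 9²≡5 (mod 19).
The residues are {1, 4, 5, 6, 7, 9, 11, 16, 17}; the non-residues are the remaining 9 nonzero classes.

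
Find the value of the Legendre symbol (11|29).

Reciprocity: 11 ≡ 3 and 29 ≡ 1 (mod 4), so (11/29) = +(29/11).
Reduce top mod 11: now compute (7/11).
Reciprocity: 7 ≡ 3 and 11 ≡ 3 (mod 4), so (7/11) = −(11/7).
Reduce top mod 7: now compute (4/7).
Pull out 2^2: since 7 ≡ 7 (mod 8), (2/7) = +1, so (2/7)^2 = +1.
Reached (1/7) = 1. Collecting the sign flips along the way, the symbol is -1.

-1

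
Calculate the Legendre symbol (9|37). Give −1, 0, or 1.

1

Reciprocity: 9 ≡ 1 and 37 ≡ 1 (mod 4), so (9/37) = +(37/9).
Reduce top mod 9: now compute (1/9).
Reached (1/9) = 1. Collecting the sign flips along the way, the symbol is +1.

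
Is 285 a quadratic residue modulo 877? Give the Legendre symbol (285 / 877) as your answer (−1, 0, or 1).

Reciprocity: 285 ≡ 1 and 877 ≡ 1 (mod 4), so (285/877) = +(877/285).
Reduce top mod 285: now compute (22/285).
Pull out 2: since 285 ≡ 5 (mod 8), (2/285) = -1.
Reciprocity: 11 ≡ 3 and 285 ≡ 1 (mod 4), so (11/285) = +(285/11).
Reduce top mod 11: now compute (10/11).
Pull out 2: since 11 ≡ 3 (mod 8), (2/11) = -1.
Reciprocity: 5 ≡ 1 and 11 ≡ 3 (mod 4), so (5/11) = +(11/5).
Reduce top mod 5: now compute (1/5).
Reached (1/5) = 1. Collecting the sign flips along the way, the symbol is +1.

1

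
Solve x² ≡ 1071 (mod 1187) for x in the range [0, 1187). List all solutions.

Since 1187 ≡ 3 (mod 4), a square root of 1071 is 1071^((1187+1)/4) = 1071^297 mod 1187.
Repeated squaring: 1071^2≡399, 1071^4≡143, 1071^8≡270, 1071^16≡493, 1071^32≡901, 1071^64≡1080, 1071^128≡766, 1071^256≡378 (mod 1187).
1071^297 = 1071^(256+32+8+1) ≡ 133 (mod 1187).
Check: 133² = 17689 ≡ 1071 (mod 1187). The two roots are 133 and 1054.

133, 1054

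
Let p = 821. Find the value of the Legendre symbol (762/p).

-1

Euler's criterion: (762/821) ≡ 762^410 (mod 821).
762^2 ≡ 197 (mod 821)
762^4 ≡ 222 (mod 821)
762^8 ≡ 24 (mod 821)
762^16 ≡ 576 (mod 821)
762^32 ≡ 92 (mod 821)
762^64 ≡ 254 (mod 821)
762^128 ≡ 478 (mod 821)
762^256 ≡ 246 (mod 821)
762^410 = 762^(256+128+16+8+2) ≡ 820 (mod 821).
Result is 820 ≡ −1, so (762/821) = −1.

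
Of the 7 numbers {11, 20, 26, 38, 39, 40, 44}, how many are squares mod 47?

0

(11/47) = -1 → non-residue.
(20/47) = -1 → non-residue.
(26/47) = -1 → non-residue.
(38/47) = -1 → non-residue.
(39/47) = -1 → non-residue.
(40/47) = -1 → non-residue.
(44/47) = -1 → non-residue.
Total quadratic residues among the 7: 0.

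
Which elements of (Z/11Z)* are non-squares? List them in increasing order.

Square k = 1,…,5 (k and 11−k give the same square):
1²=1, 2²=4, 3²=9, 4²≡5, 5²≡3 (mod 11).
The residues are {1, 3, 4, 5, 9}; the non-residues are the remaining 5 nonzero classes.

2, 6, 7, 8, 10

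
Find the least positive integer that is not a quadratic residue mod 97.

5

(2/97) = +1, so 2 is a residue.
(3/97) = +1, so 3 is a residue.
(4/97) = +1, so 4 is a residue.
(5/97) = −1, so 5 is the smallest positive non-residue mod 97.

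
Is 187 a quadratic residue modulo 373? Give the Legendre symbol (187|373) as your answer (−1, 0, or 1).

Euler's criterion: (187/373) ≡ 187^186 (mod 373).
187^2 ≡ 280 (mod 373)
187^4 ≡ 70 (mod 373)
187^8 ≡ 51 (mod 373)
187^16 ≡ 363 (mod 373)
187^32 ≡ 100 (mod 373)
187^64 ≡ 302 (mod 373)
187^128 ≡ 192 (mod 373)
187^186 = 187^(128+32+16+8+2) ≡ 372 (mod 373).
Result is 372 ≡ −1, so (187/373) = −1.

-1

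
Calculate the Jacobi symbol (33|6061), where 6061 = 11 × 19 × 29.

Reciprocity: 33 ≡ 1 and 6061 ≡ 1 (mod 4), so (33/6061) = +(6061/33).
Reduce top mod 33: now compute (22/33).
Pull out 2: since 33 ≡ 1 (mod 8), (2/33) = +1.
Reciprocity: 11 ≡ 3 and 33 ≡ 1 (mod 4), so (11/33) = +(33/11).
Reduce top mod 11: now compute (0/11).
Top reduces to 0: gcd > 1, so the symbol is 0.

0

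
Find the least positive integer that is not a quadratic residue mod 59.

(2/59) = −1, so 2 is the smallest positive non-residue mod 59.

2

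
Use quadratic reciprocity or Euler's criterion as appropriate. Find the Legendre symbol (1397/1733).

Reciprocity: 1397 ≡ 1 and 1733 ≡ 1 (mod 4), so (1397/1733) = +(1733/1397).
Reduce top mod 1397: now compute (336/1397).
Pull out 2^4: since 1397 ≡ 5 (mod 8), (2/1397) = -1, so (2/1397)^4 = +1.
Reciprocity: 21 ≡ 1 and 1397 ≡ 1 (mod 4), so (21/1397) = +(1397/21).
Reduce top mod 21: now compute (11/21).
Reciprocity: 11 ≡ 3 and 21 ≡ 1 (mod 4), so (11/21) = +(21/11).
Reduce top mod 11: now compute (10/11).
Pull out 2: since 11 ≡ 3 (mod 8), (2/11) = -1.
Reciprocity: 5 ≡ 1 and 11 ≡ 3 (mod 4), so (5/11) = +(11/5).
Reduce top mod 5: now compute (1/5).
Reached (1/5) = 1. Collecting the sign flips along the way, the symbol is -1.

-1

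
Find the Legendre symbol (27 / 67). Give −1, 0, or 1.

Reciprocity: 27 ≡ 3 and 67 ≡ 3 (mod 4), so (27/67) = −(67/27).
Reduce top mod 27: now compute (13/27).
Reciprocity: 13 ≡ 1 and 27 ≡ 3 (mod 4), so (13/27) = +(27/13).
Reduce top mod 13: now compute (1/13).
Reached (1/13) = 1. Collecting the sign flips along the way, the symbol is -1.

-1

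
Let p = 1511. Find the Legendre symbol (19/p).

1

Reciprocity: 19 ≡ 3 and 1511 ≡ 3 (mod 4), so (19/1511) = −(1511/19).
Reduce top mod 19: now compute (10/19).
Pull out 2: since 19 ≡ 3 (mod 8), (2/19) = -1.
Reciprocity: 5 ≡ 1 and 19 ≡ 3 (mod 4), so (5/19) = +(19/5).
Reduce top mod 5: now compute (4/5).
Pull out 2^2: since 5 ≡ 5 (mod 8), (2/5) = -1, so (2/5)^2 = +1.
Reached (1/5) = 1. Collecting the sign flips along the way, the symbol is +1.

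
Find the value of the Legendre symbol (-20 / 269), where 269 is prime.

Euler's criterion: (-20/269) ≡ 249^134 (mod 269).
249^2 ≡ 131 (mod 269)
249^4 ≡ 214 (mod 269)
249^8 ≡ 66 (mod 269)
249^16 ≡ 52 (mod 269)
249^32 ≡ 14 (mod 269)
249^64 ≡ 196 (mod 269)
249^128 ≡ 218 (mod 269)
249^134 = 249^(128+4+2) ≡ 1 (mod 269).
Result is 1, so (-20/269) = 1.

1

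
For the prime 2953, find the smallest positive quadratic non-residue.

5

(2/2953) = +1, so 2 is a residue.
(3/2953) = +1, so 3 is a residue.
(4/2953) = +1, so 4 is a residue.
(5/2953) = −1, so 5 is the smallest positive non-residue mod 2953.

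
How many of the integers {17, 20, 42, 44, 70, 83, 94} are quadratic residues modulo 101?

(17/101) = +1 → QR.
(20/101) = +1 → QR.
(42/101) = -1 → non-residue.
(44/101) = -1 → non-residue.
(70/101) = +1 → QR.
(83/101) = -1 → non-residue.
(94/101) = -1 → non-residue.
Total quadratic residues among the 7: 3.

3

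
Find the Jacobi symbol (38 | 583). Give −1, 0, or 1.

Pull out 2: since 583 ≡ 7 (mod 8), (2/583) = +1.
Reciprocity: 19 ≡ 3 and 583 ≡ 3 (mod 4), so (19/583) = −(583/19).
Reduce top mod 19: now compute (13/19).
Reciprocity: 13 ≡ 1 and 19 ≡ 3 (mod 4), so (13/19) = +(19/13).
Reduce top mod 13: now compute (6/13).
Pull out 2: since 13 ≡ 5 (mod 8), (2/13) = -1.
Reciprocity: 3 ≡ 3 and 13 ≡ 1 (mod 4), so (3/13) = +(13/3).
Reduce top mod 3: now compute (1/3).
Reached (1/3) = 1. Collecting the sign flips along the way, the symbol is +1.

1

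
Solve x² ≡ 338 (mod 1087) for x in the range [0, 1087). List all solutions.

429, 658

Since 1087 ≡ 3 (mod 4), a square root of 338 is 338^((1087+1)/4) = 338^272 mod 1087.
Repeated squaring: 338^2≡109, 338^4≡1011, 338^8≡341, 338^16≡1059, 338^32≡784, 338^64≡501, 338^128≡991, 338^256≡520 (mod 1087).
338^272 = 338^(256+16) ≡ 658 (mod 1087).
Check: 658² = 432964 ≡ 338 (mod 1087). The two roots are 429 and 658.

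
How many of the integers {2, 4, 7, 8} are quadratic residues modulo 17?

(2/17) = +1 → QR.
(4/17) = +1 → QR.
(7/17) = -1 → non-residue.
(8/17) = +1 → QR.
Total quadratic residues among the 4: 3.

3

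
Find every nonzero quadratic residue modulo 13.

1, 3, 4, 9, 10, 12

Square k = 1,…,6 (k and 13−k give the same square):
1²=1, 2²=4, 3²=9, 4²≡3, 5²≡12, 6²≡10 (mod 13).
So the quadratic residues mod 13 are {1, 3, 4, 9, 10, 12}.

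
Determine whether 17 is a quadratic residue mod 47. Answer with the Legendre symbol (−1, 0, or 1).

1

Euler's criterion: (17/47) ≡ 17^23 (mod 47).
17^2 ≡ 7 (mod 47)
17^4 ≡ 2 (mod 47)
17^8 ≡ 4 (mod 47)
17^16 ≡ 16 (mod 47)
17^23 = 17^(16+4+2+1) ≡ 1 (mod 47).
Result is 1, so (17/47) = 1.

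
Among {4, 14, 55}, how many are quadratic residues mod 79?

2

(4/79) = +1 → QR.
(14/79) = -1 → non-residue.
(55/79) = +1 → QR.
Total quadratic residues among the 3: 2.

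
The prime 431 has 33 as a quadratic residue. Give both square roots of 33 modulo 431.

59, 372

Since 431 ≡ 3 (mod 4), a square root of 33 is 33^((431+1)/4) = 33^108 mod 431.
Repeated squaring: 33^2≡227, 33^4≡240, 33^8≡277, 33^16≡11, 33^32≡121, 33^64≡418 (mod 431).
33^108 = 33^(64+32+8+4) ≡ 59 (mod 431).
Check: 59² = 3481 ≡ 33 (mod 431). The two roots are 59 and 372.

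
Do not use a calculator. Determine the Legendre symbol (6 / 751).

Pull out 2: since 751 ≡ 7 (mod 8), (2/751) = +1.
Reciprocity: 3 ≡ 3 and 751 ≡ 3 (mod 4), so (3/751) = −(751/3).
Reduce top mod 3: now compute (1/3).
Reached (1/3) = 1. Collecting the sign flips along the way, the symbol is -1.

-1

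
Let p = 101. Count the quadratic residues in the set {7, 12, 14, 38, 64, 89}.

2

(7/101) = -1 → non-residue.
(12/101) = -1 → non-residue.
(14/101) = +1 → QR.
(38/101) = -1 → non-residue.
(64/101) = +1 → QR.
(89/101) = -1 → non-residue.
Total quadratic residues among the 6: 2.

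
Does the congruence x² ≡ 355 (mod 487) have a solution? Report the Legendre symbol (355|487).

-1

Reciprocity: 355 ≡ 3 and 487 ≡ 3 (mod 4), so (355/487) = −(487/355).
Reduce top mod 355: now compute (132/355).
Pull out 2^2: since 355 ≡ 3 (mod 8), (2/355) = -1, so (2/355)^2 = +1.
Reciprocity: 33 ≡ 1 and 355 ≡ 3 (mod 4), so (33/355) = +(355/33).
Reduce top mod 33: now compute (25/33).
Reciprocity: 25 ≡ 1 and 33 ≡ 1 (mod 4), so (25/33) = +(33/25).
Reduce top mod 25: now compute (8/25).
Pull out 2^3: since 25 ≡ 1 (mod 8), (2/25) = +1, so (2/25)^3 = +1.
Reached (1/25) = 1. Collecting the sign flips along the way, the symbol is -1.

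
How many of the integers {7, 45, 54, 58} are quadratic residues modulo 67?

1

(7/67) = -1 → non-residue.
(45/67) = -1 → non-residue.
(54/67) = +1 → QR.
(58/67) = -1 → non-residue.
Total quadratic residues among the 4: 1.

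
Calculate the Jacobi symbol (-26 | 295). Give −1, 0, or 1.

-1

First reduce: -26 ≡ 269 (mod 295).
Reciprocity: 269 ≡ 1 and 295 ≡ 3 (mod 4), so (269/295) = +(295/269).
Reduce top mod 269: now compute (26/269).
Pull out 2: since 269 ≡ 5 (mod 8), (2/269) = -1.
Reciprocity: 13 ≡ 1 and 269 ≡ 1 (mod 4), so (13/269) = +(269/13).
Reduce top mod 13: now compute (9/13).
Reciprocity: 9 ≡ 1 and 13 ≡ 1 (mod 4), so (9/13) = +(13/9).
Reduce top mod 9: now compute (4/9).
Pull out 2^2: since 9 ≡ 1 (mod 8), (2/9) = +1, so (2/9)^2 = +1.
Reached (1/9) = 1. Collecting the sign flips along the way, the symbol is -1.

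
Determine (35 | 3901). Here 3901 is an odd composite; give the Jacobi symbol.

1

Reciprocity: 35 ≡ 3 and 3901 ≡ 1 (mod 4), so (35/3901) = +(3901/35).
Reduce top mod 35: now compute (16/35).
Pull out 2^4: since 35 ≡ 3 (mod 8), (2/35) = -1, so (2/35)^4 = +1.
Reached (1/35) = 1. Collecting the sign flips along the way, the symbol is +1.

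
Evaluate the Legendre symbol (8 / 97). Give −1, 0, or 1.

1

Euler's criterion: (8/97) ≡ 8^48 (mod 97).
8^2 ≡ 64 (mod 97)
8^4 ≡ 22 (mod 97)
8^8 ≡ 96 (mod 97)
8^16 ≡ 1 (mod 97)
8^32 ≡ 1 (mod 97)
8^48 = 8^(32+16) ≡ 1 (mod 97).
Result is 1, so (8/97) = 1.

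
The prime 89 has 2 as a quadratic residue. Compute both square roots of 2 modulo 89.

89 ≡ 1 (mod 4), so we find a root by search.
Trying successive values, 25² = 625 ≡ 2 (mod 89). The other root is 89 − 25 = 64.

25, 64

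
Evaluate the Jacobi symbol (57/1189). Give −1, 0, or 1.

1

Reciprocity: 57 ≡ 1 and 1189 ≡ 1 (mod 4), so (57/1189) = +(1189/57).
Reduce top mod 57: now compute (49/57).
Reciprocity: 49 ≡ 1 and 57 ≡ 1 (mod 4), so (49/57) = +(57/49).
Reduce top mod 49: now compute (8/49).
Pull out 2^3: since 49 ≡ 1 (mod 8), (2/49) = +1, so (2/49)^3 = +1.
Reached (1/49) = 1. Collecting the sign flips along the way, the symbol is +1.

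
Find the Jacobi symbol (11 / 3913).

-1

Reciprocity: 11 ≡ 3 and 3913 ≡ 1 (mod 4), so (11/3913) = +(3913/11).
Reduce top mod 11: now compute (8/11).
Pull out 2^3: since 11 ≡ 3 (mod 8), (2/11) = -1, so (2/11)^3 = -1.
Reached (1/11) = 1. Collecting the sign flips along the way, the symbol is -1.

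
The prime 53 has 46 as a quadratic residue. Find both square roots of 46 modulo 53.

53 ≡ 1 (mod 4), so we find a root by search.
Trying successive values, 24² = 576 ≡ 46 (mod 53). The other root is 53 − 24 = 29.

24, 29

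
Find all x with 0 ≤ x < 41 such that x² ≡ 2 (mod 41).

41 ≡ 1 (mod 4), so we find a root by search.
Trying successive values, 17² = 289 ≡ 2 (mod 41). The other root is 41 − 17 = 24.

17, 24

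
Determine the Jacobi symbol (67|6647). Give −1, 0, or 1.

Reciprocity: 67 ≡ 3 and 6647 ≡ 3 (mod 4), so (67/6647) = −(6647/67).
Reduce top mod 67: now compute (14/67).
Pull out 2: since 67 ≡ 3 (mod 8), (2/67) = -1.
Reciprocity: 7 ≡ 3 and 67 ≡ 3 (mod 4), so (7/67) = −(67/7).
Reduce top mod 7: now compute (4/7).
Pull out 2^2: since 7 ≡ 7 (mod 8), (2/7) = +1, so (2/7)^2 = +1.
Reached (1/7) = 1. Collecting the sign flips along the way, the symbol is -1.

-1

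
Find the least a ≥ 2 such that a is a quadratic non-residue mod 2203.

(2/2203) = −1, so 2 is the smallest positive non-residue mod 2203.

2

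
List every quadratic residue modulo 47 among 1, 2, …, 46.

1 2 3 4 6 7 8 9 12 14 16 17 18 21 24 25 27 28 32 34 36 37 42

Square k = 1,…,23 (k and 47−k give the same square):
1²=1, 2²=4, 3²=9, 4²=16, 5²=25, 6²=36, 7²≡2, 8²≡17, 9²≡34, 10²≡6, 11²≡27, 12²≡3, 13²≡28, 14²≡8, 15²≡37, 16²≡21, 17²≡7, 18²≡42, 19²≡32, 20²≡24, 21²≡18, 22²≡14, 23²≡12 (mod 47).
So the quadratic residues mod 47 are {1, 2, 3, 4, 6, 7, 8, 9, 12, 14, 16, 17, 18, 21, 24, 25, 27, 28, 32, 34, 36, 37, 42}.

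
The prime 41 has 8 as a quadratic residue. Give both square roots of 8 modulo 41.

41 ≡ 1 (mod 4), so we find a root by search.
Trying successive values, 7² = 49 ≡ 8 (mod 41). The other root is 41 − 7 = 34.

7, 34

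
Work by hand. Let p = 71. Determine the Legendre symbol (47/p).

-1

Reciprocity: 47 ≡ 3 and 71 ≡ 3 (mod 4), so (47/71) = −(71/47).
Reduce top mod 47: now compute (24/47).
Pull out 2^3: since 47 ≡ 7 (mod 8), (2/47) = +1, so (2/47)^3 = +1.
Reciprocity: 3 ≡ 3 and 47 ≡ 3 (mod 4), so (3/47) = −(47/3).
Reduce top mod 3: now compute (2/3).
Pull out 2: since 3 ≡ 3 (mod 8), (2/3) = -1.
Reached (1/3) = 1. Collecting the sign flips along the way, the symbol is -1.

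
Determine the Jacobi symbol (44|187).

Pull out 2^2: since 187 ≡ 3 (mod 8), (2/187) = -1, so (2/187)^2 = +1.
Reciprocity: 11 ≡ 3 and 187 ≡ 3 (mod 4), so (11/187) = −(187/11).
Reduce top mod 11: now compute (0/11).
Top reduces to 0: gcd > 1, so the symbol is 0.

0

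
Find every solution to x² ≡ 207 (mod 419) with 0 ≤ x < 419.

127, 292

Since 419 ≡ 3 (mod 4), a square root of 207 is 207^((419+1)/4) = 207^105 mod 419.
Repeated squaring: 207^2≡111, 207^4≡170, 207^8≡408, 207^16≡121, 207^32≡395, 207^64≡157 (mod 419).
207^105 = 207^(64+32+8+1) ≡ 292 (mod 419).
Check: 292² = 85264 ≡ 207 (mod 419). The two roots are 127 and 292.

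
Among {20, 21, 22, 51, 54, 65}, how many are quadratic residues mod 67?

(20/67) = -1 → non-residue.
(21/67) = +1 → QR.
(22/67) = +1 → QR.
(51/67) = -1 → non-residue.
(54/67) = +1 → QR.
(65/67) = +1 → QR.
Total quadratic residues among the 6: 4.

4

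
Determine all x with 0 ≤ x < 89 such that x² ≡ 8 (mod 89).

89 ≡ 1 (mod 4), so we find a root by search.
Trying successive values, 39² = 1521 ≡ 8 (mod 89). The other root is 89 − 39 = 50.

39, 50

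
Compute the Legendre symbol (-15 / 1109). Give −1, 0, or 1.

Euler's criterion: (-15/1109) ≡ 1094^554 (mod 1109).
1094^2 ≡ 225 (mod 1109)
1094^4 ≡ 720 (mod 1109)
1094^8 ≡ 497 (mod 1109)
1094^16 ≡ 811 (mod 1109)
1094^32 ≡ 84 (mod 1109)
1094^64 ≡ 402 (mod 1109)
1094^128 ≡ 799 (mod 1109)
1094^256 ≡ 726 (mod 1109)
1094^512 ≡ 301 (mod 1109)
1094^554 = 1094^(512+32+8+2) ≡ 1108 (mod 1109).
Result is 1108 ≡ −1, so (-15/1109) = −1.

-1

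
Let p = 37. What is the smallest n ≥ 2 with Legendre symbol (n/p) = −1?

2

(2/37) = −1, so 2 is the smallest positive non-residue mod 37.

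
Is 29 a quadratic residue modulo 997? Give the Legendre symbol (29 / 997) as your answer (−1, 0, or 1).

-1

Euler's criterion: (29/997) ≡ 29^498 (mod 997).
29^2 ≡ 841 (mod 997)
29^4 ≡ 408 (mod 997)
29^8 ≡ 962 (mod 997)
29^16 ≡ 228 (mod 997)
29^32 ≡ 140 (mod 997)
29^64 ≡ 657 (mod 997)
29^128 ≡ 945 (mod 997)
29^256 ≡ 710 (mod 997)
29^498 = 29^(256+128+64+32+16+2) ≡ 996 (mod 997).
Result is 996 ≡ −1, so (29/997) = −1.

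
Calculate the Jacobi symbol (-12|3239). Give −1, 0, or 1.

-1

First reduce: -12 ≡ 3227 (mod 3239).
Reciprocity: 3227 ≡ 3 and 3239 ≡ 3 (mod 4), so (3227/3239) = −(3239/3227).
Reduce top mod 3227: now compute (12/3227).
Pull out 2^2: since 3227 ≡ 3 (mod 8), (2/3227) = -1, so (2/3227)^2 = +1.
Reciprocity: 3 ≡ 3 and 3227 ≡ 3 (mod 4), so (3/3227) = −(3227/3).
Reduce top mod 3: now compute (2/3).
Pull out 2: since 3 ≡ 3 (mod 8), (2/3) = -1.
Reached (1/3) = 1. Collecting the sign flips along the way, the symbol is -1.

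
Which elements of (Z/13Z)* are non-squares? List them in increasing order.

Square k = 1,…,6 (k and 13−k give the same square):
1²=1, 2²=4, 3²=9, 4²≡3, 5²≡12, 6²≡10 (mod 13).
The residues are {1, 3, 4, 9, 10, 12}; the non-residues are the remaining 6 nonzero classes.

2, 5, 6, 7, 8, 11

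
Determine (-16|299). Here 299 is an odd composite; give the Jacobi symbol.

-1

First reduce: -16 ≡ 283 (mod 299).
Reciprocity: 283 ≡ 3 and 299 ≡ 3 (mod 4), so (283/299) = −(299/283).
Reduce top mod 283: now compute (16/283).
Pull out 2^4: since 283 ≡ 3 (mod 8), (2/283) = -1, so (2/283)^4 = +1.
Reached (1/283) = 1. Collecting the sign flips along the way, the symbol is -1.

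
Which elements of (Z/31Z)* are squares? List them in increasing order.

1 2 4 5 7 8 9 10 14 16 18 19 20 25 28

Square k = 1,…,15 (k and 31−k give the same square):
1²=1, 2²=4, 3²=9, 4²=16, 5²=25, 6²≡5, 7²≡18, 8²≡2, 9²≡19, 10²≡7, 11²≡28, 12²≡20, 13²≡14, 14²≡10, 15²≡8 (mod 31).
So the quadratic residues mod 31 are {1, 2, 4, 5, 7, 8, 9, 10, 14, 16, 18, 19, 20, 25, 28}.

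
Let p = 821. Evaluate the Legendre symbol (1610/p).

First reduce: 1610 ≡ 789 (mod 821).
Reciprocity: 789 ≡ 1 and 821 ≡ 1 (mod 4), so (789/821) = +(821/789).
Reduce top mod 789: now compute (32/789).
Pull out 2^5: since 789 ≡ 5 (mod 8), (2/789) = -1, so (2/789)^5 = -1.
Reached (1/789) = 1. Collecting the sign flips along the way, the symbol is -1.

-1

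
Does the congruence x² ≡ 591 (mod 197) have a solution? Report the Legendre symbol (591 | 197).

0

First reduce: 591 ≡ 0 (mod 197).
Top reduces to 0: gcd > 1, so the symbol is 0.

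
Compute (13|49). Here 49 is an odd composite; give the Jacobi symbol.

1

Reciprocity: 13 ≡ 1 and 49 ≡ 1 (mod 4), so (13/49) = +(49/13).
Reduce top mod 13: now compute (10/13).
Pull out 2: since 13 ≡ 5 (mod 8), (2/13) = -1.
Reciprocity: 5 ≡ 1 and 13 ≡ 1 (mod 4), so (5/13) = +(13/5).
Reduce top mod 5: now compute (3/5).
Reciprocity: 3 ≡ 3 and 5 ≡ 1 (mod 4), so (3/5) = +(5/3).
Reduce top mod 3: now compute (2/3).
Pull out 2: since 3 ≡ 3 (mod 8), (2/3) = -1.
Reached (1/3) = 1. Collecting the sign flips along the way, the symbol is +1.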